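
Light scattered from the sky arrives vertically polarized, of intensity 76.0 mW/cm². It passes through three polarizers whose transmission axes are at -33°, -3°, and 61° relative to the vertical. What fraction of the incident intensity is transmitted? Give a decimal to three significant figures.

I/I₀ ≈ 0.101

I₁ = 76.0 mW/cm² · cos²(33°) = 53.46 mW/cm².
I₂ = I₁ · cos²(30°) = 53.46 · 0.75 = 40.09 mW/cm².
I₃ = I₂ · cos²(64°) = 40.09 · 0.1922 = 7.704 mW/cm².
Transmitted fraction = 0.1014.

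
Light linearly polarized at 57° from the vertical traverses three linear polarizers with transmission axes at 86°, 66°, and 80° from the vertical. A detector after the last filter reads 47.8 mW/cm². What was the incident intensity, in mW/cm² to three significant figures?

I₀ ≈ 75.2 mW/cm²

I₁ = I₀ cos²(86° − 57°) = I₀ cos²(29°) = 0.765 I₀.
I₂ = I₁ cos²(66° − 86°) = 0.765 I₀ · cos²(20°) = 0.6755 I₀.
I₃ = I₂ cos²(80° − 66°) = 0.6755 I₀ · cos²(14°) = 0.6359 I₀.
So 47.8 mW/cm² = 0.6359 I₀, giving I₀ = 47.8/0.6359 = 75.16 mW/cm².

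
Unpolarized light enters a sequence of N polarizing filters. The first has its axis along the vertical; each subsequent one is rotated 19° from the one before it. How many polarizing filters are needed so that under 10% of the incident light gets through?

N = 16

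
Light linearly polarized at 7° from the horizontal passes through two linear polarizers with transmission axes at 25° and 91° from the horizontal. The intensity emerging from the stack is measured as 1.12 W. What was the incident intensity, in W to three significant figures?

I₀ ≈ 7.48 W

I₁ = I₀ cos²(25° − 7°) = I₀ cos²(18°) = 0.9045 I₀.
I₂ = I₁ cos²(91° − 25°) = 0.9045 I₀ · cos²(66°) = 0.1496 I₀.
So 1.12 W = 0.1496 I₀, giving I₀ = 1.12/0.1496 = 7.485 W.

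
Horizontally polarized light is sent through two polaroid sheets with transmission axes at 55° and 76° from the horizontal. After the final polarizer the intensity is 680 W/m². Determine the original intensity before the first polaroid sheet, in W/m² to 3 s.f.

I₀ ≈ 2370 W/m²

I₁ = I₀ cos²(55° − 0°) = I₀ cos²(55°) = 0.329 I₀.
I₂ = I₁ cos²(76° − 55°) = 0.329 I₀ · cos²(21°) = 0.2867 I₀.
So 680 W/m² = 0.2867 I₀, giving I₀ = 680/0.2867 = 2371 W/m².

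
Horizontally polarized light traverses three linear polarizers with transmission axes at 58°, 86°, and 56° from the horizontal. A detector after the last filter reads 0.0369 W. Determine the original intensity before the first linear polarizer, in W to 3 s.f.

I₀ ≈ 0.225 W

By Malus's law, I₁ = I₀ cos²(58° − 0°) = I₀ cos²(58°) = 0.2808 I₀.
I₂ = I₁ cos²(86° − 58°) = 0.2808 I₀ · cos²(28°) = 0.2189 I₀.
I₃ = I₂ cos²(56° − 86°) = 0.2189 I₀ · cos²(30°) = 0.1642 I₀.
So 0.0369 W = 0.1642 I₀, giving I₀ = 0.0369/0.1642 = 0.2247 W.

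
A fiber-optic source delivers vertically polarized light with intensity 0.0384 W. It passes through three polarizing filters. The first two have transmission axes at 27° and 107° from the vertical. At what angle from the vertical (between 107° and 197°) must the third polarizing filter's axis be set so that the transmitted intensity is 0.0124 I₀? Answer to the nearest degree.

I₁ = I₀ cos²(27° − 0°) = I₀ cos²(27°) = 0.7939 I₀.
I₂ = I₁ cos²(107° − 27°) = 0.7939 I₀ · cos²(80°) = 0.02394 I₀.
Need I₃/I₀ = 0.0124, so cos²(θ − 107°) = 0.0124 / 0.02394 = 0.518.
θ − 107° = arccos(√0.518) = 44.0°, giving θ ≈ 107 + 44.0 = 151.0°.

θ ≈ 151°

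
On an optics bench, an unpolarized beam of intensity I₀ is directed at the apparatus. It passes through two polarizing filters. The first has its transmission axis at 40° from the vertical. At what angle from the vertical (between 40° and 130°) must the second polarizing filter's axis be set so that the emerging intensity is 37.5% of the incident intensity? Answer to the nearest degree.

θ ≈ 70°

Unpolarized light through the first polarizer → I₁ = ½ I₀, now polarized at 40°.
Need I₂/I₀ = 0.375, so cos²(θ − 40°) = 0.375 / 0.5 = 0.75.
θ − 40° = arccos(√0.75) = 30.0°, giving θ ≈ 40 + 30.0 = 70.0°.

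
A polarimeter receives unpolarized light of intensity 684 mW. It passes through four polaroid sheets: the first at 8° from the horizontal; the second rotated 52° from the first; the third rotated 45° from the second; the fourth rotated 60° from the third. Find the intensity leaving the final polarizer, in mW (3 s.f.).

I ≈ 16.2 mW

Unpolarized light through the first polarizer → I₁ = 684 mW/2 = 342 mW, polarized at 8°.
I₂ = I₁ · cos²(52°) = 342 · 0.379 = 129.6 mW.
I₃ = I₂ · cos²(45°) = 129.6 · 0.5 = 64.82 mW.
I₄ = I₃ · cos²(60°) = 64.82 · 0.25 = 16.2 mW.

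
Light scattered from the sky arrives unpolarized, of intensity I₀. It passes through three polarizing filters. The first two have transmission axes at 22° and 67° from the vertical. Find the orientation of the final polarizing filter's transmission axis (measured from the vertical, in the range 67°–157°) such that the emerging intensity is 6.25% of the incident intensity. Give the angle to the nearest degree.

θ ≈ 127°

Unpolarized light through the first polarizer → I₁ = ½ I₀, now polarized at 22°.
I₂ = I₁ cos²(67° − 22°) = 0.5 I₀ · cos²(45°) = 0.25 I₀.
Need I₃/I₀ = 0.0625, so cos²(θ − 67°) = 0.0625 / 0.25 = 0.25.
θ − 67° = arccos(√0.25) = 60.0°, giving θ ≈ 67 + 60.0 = 127.0°.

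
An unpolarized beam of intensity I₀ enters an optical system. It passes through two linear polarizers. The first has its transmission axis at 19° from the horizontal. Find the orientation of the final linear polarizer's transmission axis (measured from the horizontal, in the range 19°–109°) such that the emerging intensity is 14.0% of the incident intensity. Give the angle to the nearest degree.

θ ≈ 77°

Unpolarized light through the first polarizer → I₁ = ½ I₀, now polarized at 19°.
Need I₂/I₀ = 0.14, so cos²(θ − 19°) = 0.14 / 0.5 = 0.28.
θ − 19° = arccos(√0.28) = 58.1°, giving θ ≈ 19 + 58.1 = 77.1°.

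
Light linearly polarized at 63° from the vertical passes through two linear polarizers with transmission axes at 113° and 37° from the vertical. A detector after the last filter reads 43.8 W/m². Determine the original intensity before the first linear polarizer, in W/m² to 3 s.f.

I₁ = I₀ cos²(113° − 63°) = I₀ cos²(50°) = 0.4132 I₀.
I₂ = I₁ cos²(37° − 113°) = 0.4132 I₀ · cos²(76°) = 0.02418 I₀.
So 43.8 W/m² = 0.02418 I₀, giving I₀ = 43.8/0.02418 = 1811 W/m².

I₀ ≈ 1810 W/m²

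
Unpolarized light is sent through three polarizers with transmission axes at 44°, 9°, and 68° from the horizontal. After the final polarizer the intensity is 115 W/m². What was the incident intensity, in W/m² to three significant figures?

I₀ ≈ 1290 W/m²

Unpolarized light through the first polarizer → I₁ = ½ I₀, now polarized at 44°.
I₂ = I₁ cos²(9° − 44°) = 0.5 I₀ · cos²(35°) = 0.3355 I₀.
I₃ = I₂ cos²(68° − 9°) = 0.3355 I₀ · cos²(59°) = 0.089 I₀.
So 115 W/m² = 0.089 I₀, giving I₀ = 115/0.089 = 1292 W/m².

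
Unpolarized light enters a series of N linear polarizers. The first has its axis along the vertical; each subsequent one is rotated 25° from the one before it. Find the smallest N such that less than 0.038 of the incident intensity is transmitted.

N = 15

First polarizer halves the unpolarized light: factor 1/2.
Each further stage multiplies by cos²(25°) = 0.8214.
After N polarizers: T = 0.5·0.8214^(N−1). Require T < 0.038 ⇒ N−1 > ln(0.038/0.5)/ln(0.8214) = 13.10, so N−1 ≥ 14 and N = 15.
Check: N=15 gives T = 0.03182 < 0.038; N=14 gives T = 0.03874.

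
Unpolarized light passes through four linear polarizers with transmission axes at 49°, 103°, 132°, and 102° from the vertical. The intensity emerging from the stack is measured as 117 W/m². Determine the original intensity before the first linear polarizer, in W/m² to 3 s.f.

Unpolarized light through the first polarizer → I₁ = ½ I₀, now polarized at 49°.
I₂ = I₁ cos²(103° − 49°) = 0.5 I₀ · cos²(54°) = 0.1727 I₀.
I₃ = I₂ cos²(132° − 103°) = 0.1727 I₀ · cos²(29°) = 0.1321 I₀.
I₄ = I₃ cos²(102° − 132°) = 0.1321 I₀ · cos²(30°) = 0.09911 I₀.
So 117 W/m² = 0.09911 I₀, giving I₀ = 117/0.09911 = 1181 W/m².

I₀ ≈ 1180 W/m²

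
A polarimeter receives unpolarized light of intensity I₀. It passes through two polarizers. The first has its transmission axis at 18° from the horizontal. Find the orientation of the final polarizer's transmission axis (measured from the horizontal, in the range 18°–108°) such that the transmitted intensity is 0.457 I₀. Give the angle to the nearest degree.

θ ≈ 35°

Unpolarized light through the first polarizer → I₁ = ½ I₀, now polarized at 18°.
Need I₂/I₀ = 0.457, so cos²(θ − 18°) = 0.457 / 0.5 = 0.914.
θ − 18° = arccos(√0.914) = 17.1°, giving θ ≈ 18 + 17.1 = 35.1°.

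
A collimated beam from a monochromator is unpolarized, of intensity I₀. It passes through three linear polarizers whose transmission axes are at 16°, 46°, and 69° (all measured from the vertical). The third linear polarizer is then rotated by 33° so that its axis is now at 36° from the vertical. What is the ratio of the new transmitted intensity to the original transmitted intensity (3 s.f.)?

I_new/I_old ≈ 1.14

Before rotation:
Unpolarized light through the first polarizer → I₁ = ½ I₀, now polarized at 16°.
I₂ = I₁ cos²(46° − 16°) = 0.5 I₀ · cos²(30°) = 0.375 I₀.
I₃ = I₂ cos²(69° − 46°) = 0.375 I₀ · cos²(23°) = 0.3177 I₀.
After rotation:
Unpolarized light through the first polarizer → I₁ = ½ I₀, now polarized at 16°.
I₂ = I₁ cos²(46° − 16°) = 0.5 I₀ · cos²(30°) = 0.375 I₀.
I₃ = I₂ cos²(36° − 46°) = 0.375 I₀ · cos²(10°) = 0.3637 I₀.
Ratio = 0.3637 / 0.3177 = 1.145.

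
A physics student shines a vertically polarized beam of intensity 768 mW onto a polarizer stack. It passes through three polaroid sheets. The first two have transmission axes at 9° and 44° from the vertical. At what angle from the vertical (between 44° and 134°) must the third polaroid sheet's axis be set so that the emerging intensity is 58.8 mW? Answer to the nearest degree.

θ ≈ 114°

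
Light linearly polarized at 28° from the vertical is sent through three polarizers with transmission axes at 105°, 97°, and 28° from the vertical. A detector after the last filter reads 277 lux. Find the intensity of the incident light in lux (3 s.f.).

I₀ ≈ 4.35e4 lux

I₁ = I₀ cos²(105° − 28°) = I₀ cos²(77°) = 0.0506 I₀.
I₂ = I₁ cos²(97° − 105°) = 0.0506 I₀ · cos²(8°) = 0.04962 I₀.
I₃ = I₂ cos²(28° − 97°) = 0.04962 I₀ · cos²(69°) = 0.006373 I₀.
So 277 lux = 0.006373 I₀, giving I₀ = 277/0.006373 = 4.347e+04 lux.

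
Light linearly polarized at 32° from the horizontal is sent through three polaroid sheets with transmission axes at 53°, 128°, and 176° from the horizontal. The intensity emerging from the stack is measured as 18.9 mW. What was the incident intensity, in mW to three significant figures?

I₀ ≈ 723 mW

I₁ = I₀ cos²(53° − 32°) = I₀ cos²(21°) = 0.8716 I₀.
I₂ = I₁ cos²(128° − 53°) = 0.8716 I₀ · cos²(75°) = 0.05838 I₀.
I₃ = I₂ cos²(176° − 128°) = 0.05838 I₀ · cos²(48°) = 0.02614 I₀.
So 18.9 mW = 0.02614 I₀, giving I₀ = 18.9/0.02614 = 723 mW.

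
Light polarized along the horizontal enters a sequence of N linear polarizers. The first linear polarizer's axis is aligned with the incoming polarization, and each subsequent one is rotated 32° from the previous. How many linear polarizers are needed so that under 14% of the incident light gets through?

N = 7

First polarizer is aligned with the polarization: full transmission.
Each further stage multiplies by cos²(32°) = 0.7192.
After N polarizers: T = 0.7192^(N−1). Require T < 0.14 ⇒ N−1 > ln(0.14)/ln(0.7192) = 5.96, so N−1 ≥ 6 and N = 7.
Check: N=7 gives T = 0.1384 < 0.14; N=6 gives T = 0.1924.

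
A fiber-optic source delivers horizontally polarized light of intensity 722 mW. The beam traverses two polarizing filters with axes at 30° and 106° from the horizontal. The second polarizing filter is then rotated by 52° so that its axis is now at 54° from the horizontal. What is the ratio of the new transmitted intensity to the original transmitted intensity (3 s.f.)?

Before rotation:
By Malus's law, I₁ = I₀ cos²(30° − 0°) = I₀ cos²(30°) = 0.75 I₀.
I₂ = I₁ cos²(106° − 30°) = 0.75 I₀ · cos²(76°) = 0.04389 I₀.
After rotation:
I₁ = I₀ cos²(30° − 0°) = I₀ cos²(30°) = 0.75 I₀.
I₂ = I₁ cos²(54° − 30°) = 0.75 I₀ · cos²(24°) = 0.6259 I₀.
Ratio = 0.6259 / 0.04389 = 14.26.

I_new/I_old ≈ 14.3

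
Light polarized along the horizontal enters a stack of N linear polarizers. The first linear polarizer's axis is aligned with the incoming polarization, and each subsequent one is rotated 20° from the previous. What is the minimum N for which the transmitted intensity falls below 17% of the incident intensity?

N = 16

First polarizer is aligned with the polarization: full transmission.
Each further stage multiplies by cos²(20°) = 0.883.
After N polarizers: T = 0.883^(N−1). Require T < 0.17 ⇒ N−1 > ln(0.17)/ln(0.883) = 14.24, so N−1 ≥ 15 and N = 16.
Check: N=16 gives T = 0.1547 < 0.17; N=15 gives T = 0.1752.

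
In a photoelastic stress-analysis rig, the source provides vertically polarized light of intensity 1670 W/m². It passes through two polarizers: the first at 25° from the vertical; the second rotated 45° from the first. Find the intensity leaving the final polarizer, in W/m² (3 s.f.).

I₁ = 1670 W/m² · cos²(25°) = 1372 W/m².
I₂ = I₁ · cos²(45°) = 1372 · 0.5 = 685.9 W/m².

I ≈ 686 W/m²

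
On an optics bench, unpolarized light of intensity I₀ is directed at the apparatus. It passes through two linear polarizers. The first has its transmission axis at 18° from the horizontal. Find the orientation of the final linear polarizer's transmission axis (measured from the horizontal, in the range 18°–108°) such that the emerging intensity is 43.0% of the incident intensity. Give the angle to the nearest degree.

Unpolarized light through the first polarizer → I₁ = ½ I₀, now polarized at 18°.
Need I₂/I₀ = 0.43, so cos²(θ − 18°) = 0.43 / 0.5 = 0.86.
θ − 18° = arccos(√0.86) = 22.0°, giving θ ≈ 18 + 22.0 = 40.0°.

θ ≈ 40°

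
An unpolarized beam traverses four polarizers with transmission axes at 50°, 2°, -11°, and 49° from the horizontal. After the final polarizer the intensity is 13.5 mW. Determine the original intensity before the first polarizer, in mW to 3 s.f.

I₀ ≈ 254 mW

Unpolarized light through the first polarizer → I₁ = ½ I₀, now polarized at 50°.
I₂ = I₁ cos²(2° − 50°) = 0.5 I₀ · cos²(48°) = 0.2239 I₀.
I₃ = I₂ cos²(-11° − 2°) = 0.2239 I₀ · cos²(13°) = 0.2125 I₀.
I₄ = I₃ cos²(49° + 11°) = 0.2125 I₀ · cos²(60°) = 0.05313 I₀.
So 13.5 mW = 0.05313 I₀, giving I₀ = 13.5/0.05313 = 254.1 mW.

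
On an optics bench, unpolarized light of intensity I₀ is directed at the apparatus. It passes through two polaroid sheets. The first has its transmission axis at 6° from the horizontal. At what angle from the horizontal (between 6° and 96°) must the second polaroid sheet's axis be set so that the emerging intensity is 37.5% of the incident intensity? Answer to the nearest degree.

θ ≈ 36°

Unpolarized light through the first polarizer → I₁ = ½ I₀, now polarized at 6°.
Need I₂/I₀ = 0.375, so cos²(θ − 6°) = 0.375 / 0.5 = 0.75.
θ − 6° = arccos(√0.75) = 30.0°, giving θ ≈ 6 + 30.0 = 36.0°.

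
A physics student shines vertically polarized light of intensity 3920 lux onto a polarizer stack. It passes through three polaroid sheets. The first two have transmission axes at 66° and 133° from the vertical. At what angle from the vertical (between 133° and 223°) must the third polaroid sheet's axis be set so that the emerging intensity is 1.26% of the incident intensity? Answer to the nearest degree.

I₁ = I₀ cos²(66° − 0°) = I₀ cos²(66°) = 0.1654 I₀.
I₂ = I₁ cos²(133° − 66°) = 0.1654 I₀ · cos²(67°) = 0.02526 I₀.
Need I₃/I₀ = 0.0126, so cos²(θ − 133°) = 0.0126 / 0.02526 = 0.4989.
θ − 133° = arccos(√0.4989) = 45.1°, giving θ ≈ 133 + 45.1 = 178.1°.

θ ≈ 178°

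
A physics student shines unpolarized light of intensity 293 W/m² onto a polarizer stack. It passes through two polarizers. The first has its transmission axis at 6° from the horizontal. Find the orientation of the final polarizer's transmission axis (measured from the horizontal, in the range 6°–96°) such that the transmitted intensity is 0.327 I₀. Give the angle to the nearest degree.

θ ≈ 42°

Unpolarized light through the first polarizer → I₁ = ½ I₀, now polarized at 6°.
Need I₂/I₀ = 0.327, so cos²(θ − 6°) = 0.327 / 0.5 = 0.654.
θ − 6° = arccos(√0.654) = 36.0°, giving θ ≈ 6 + 36.0 = 42.0°.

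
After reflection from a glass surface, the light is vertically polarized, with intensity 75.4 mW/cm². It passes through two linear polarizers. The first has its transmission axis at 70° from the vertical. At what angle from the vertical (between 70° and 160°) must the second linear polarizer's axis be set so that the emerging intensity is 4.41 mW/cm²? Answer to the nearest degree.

By Malus's law, I₁ = I₀ cos²(70° − 0°) = I₀ cos²(70°) = 0.117 I₀.
Target fraction: 4.41 / 75.4 mW/cm² = 0.05849 of I₀.
Need I₂/I₀ = 0.05849, so cos²(θ − 70°) = 0.05849 / 0.117 = 0.5.
θ − 70° = arccos(√0.5) = 45.0°, giving θ ≈ 70 + 45.0 = 115.0°.

θ ≈ 115°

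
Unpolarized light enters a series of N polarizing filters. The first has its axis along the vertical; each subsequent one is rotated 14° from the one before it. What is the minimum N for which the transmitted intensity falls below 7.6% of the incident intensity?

N = 33

First polarizer halves the unpolarized light: factor 1/2.
Each further stage multiplies by cos²(14°) = 0.9415.
After N polarizers: T = 0.5·0.9415^(N−1). Require T < 0.076 ⇒ N−1 > ln(0.076/0.5)/ln(0.9415) = 31.24, so N−1 ≥ 32 and N = 33.
Check: N=33 gives T = 0.07258 < 0.076; N=32 gives T = 0.07709.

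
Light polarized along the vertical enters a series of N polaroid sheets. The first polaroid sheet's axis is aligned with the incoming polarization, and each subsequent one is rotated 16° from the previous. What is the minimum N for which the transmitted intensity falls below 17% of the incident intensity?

N = 24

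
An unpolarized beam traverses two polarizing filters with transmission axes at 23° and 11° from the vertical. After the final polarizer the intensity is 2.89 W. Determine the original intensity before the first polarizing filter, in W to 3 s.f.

I₀ ≈ 6.04 W

Unpolarized light through the first polarizer → I₁ = ½ I₀, now polarized at 23°.
I₂ = I₁ cos²(11° − 23°) = 0.5 I₀ · cos²(12°) = 0.4784 I₀.
So 2.89 W = 0.4784 I₀, giving I₀ = 2.89/0.4784 = 6.041 W.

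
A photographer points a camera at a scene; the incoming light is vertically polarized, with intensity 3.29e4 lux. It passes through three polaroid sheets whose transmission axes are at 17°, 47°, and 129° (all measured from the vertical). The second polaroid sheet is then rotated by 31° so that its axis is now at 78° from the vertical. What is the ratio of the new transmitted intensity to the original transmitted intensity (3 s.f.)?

Before rotation:
By Malus's law, I₁ = I₀ cos²(17° − 0°) = I₀ cos²(17°) = 0.9145 I₀.
I₂ = I₁ cos²(47° − 17°) = 0.9145 I₀ · cos²(30°) = 0.6859 I₀.
I₃ = I₂ cos²(129° − 47°) = 0.6859 I₀ · cos²(82°) = 0.01329 I₀.
After rotation:
I₁ = I₀ cos²(17° − 0°) = I₀ cos²(17°) = 0.9145 I₀.
I₂ = I₁ cos²(78° − 17°) = 0.9145 I₀ · cos²(61°) = 0.2149 I₀.
I₃ = I₂ cos²(129° − 78°) = 0.2149 I₀ · cos²(51°) = 0.08513 I₀.
Ratio = 0.08513 / 0.01329 = 6.408.

I_new/I_old ≈ 6.41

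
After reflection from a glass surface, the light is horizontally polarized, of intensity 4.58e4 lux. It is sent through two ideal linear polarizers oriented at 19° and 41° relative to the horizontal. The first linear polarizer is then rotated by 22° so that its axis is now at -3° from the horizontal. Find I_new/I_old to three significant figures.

I_new/I_old ≈ 0.671

Before rotation:
I₁ = I₀ cos²(19° − 0°) = I₀ cos²(19°) = 0.894 I₀.
I₂ = I₁ cos²(41° − 19°) = 0.894 I₀ · cos²(22°) = 0.7685 I₀.
After rotation:
I₁ = I₀ cos²(-3° − 0°) = I₀ cos²(3°) = 0.9973 I₀.
I₂ = I₁ cos²(41° + 3°) = 0.9973 I₀ · cos²(44°) = 0.516 I₀.
Ratio = 0.516 / 0.7685 = 0.6714.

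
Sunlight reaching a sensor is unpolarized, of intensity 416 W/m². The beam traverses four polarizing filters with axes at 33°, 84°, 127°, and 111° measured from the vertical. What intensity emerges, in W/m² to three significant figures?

Unpolarized light through the first polarizer → I₁ = 416 W/m²/2 = 208 W/m², polarized at 33°.
I₂ = I₁ · cos²(51°) = 208 · 0.396 = 82.38 W/m².
I₃ = I₂ · cos²(43°) = 82.38 · 0.5349 = 44.06 W/m².
I₄ = I₃ · cos²(16°) = 44.06 · 0.924 = 40.71 W/m².

I ≈ 40.7 W/m²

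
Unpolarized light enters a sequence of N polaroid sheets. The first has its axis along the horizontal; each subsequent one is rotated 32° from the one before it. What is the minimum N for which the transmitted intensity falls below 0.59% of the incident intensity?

First polarizer halves the unpolarized light: factor 1/2.
Each further stage multiplies by cos²(32°) = 0.7192.
After N polarizers: T = 0.5·0.7192^(N−1). Require T < 0.0059 ⇒ N−1 > ln(0.0059/0.5)/ln(0.7192) = 13.47, so N−1 ≥ 14 and N = 15.
Check: N=15 gives T = 0.004952 < 0.0059; N=14 gives T = 0.006885.

N = 15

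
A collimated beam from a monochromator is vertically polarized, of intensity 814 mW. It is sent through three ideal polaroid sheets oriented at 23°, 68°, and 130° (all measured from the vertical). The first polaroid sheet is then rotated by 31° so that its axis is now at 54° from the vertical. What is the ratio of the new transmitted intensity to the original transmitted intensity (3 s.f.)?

I_new/I_old ≈ 0.768

Before rotation:
I₁ = I₀ cos²(23° − 0°) = I₀ cos²(23°) = 0.8473 I₀.
I₂ = I₁ cos²(68° − 23°) = 0.8473 I₀ · cos²(45°) = 0.4237 I₀.
I₃ = I₂ cos²(130° − 68°) = 0.4237 I₀ · cos²(62°) = 0.09338 I₀.
After rotation:
I₁ = I₀ cos²(54° − 0°) = I₀ cos²(54°) = 0.3455 I₀.
I₂ = I₁ cos²(68° − 54°) = 0.3455 I₀ · cos²(14°) = 0.3253 I₀.
I₃ = I₂ cos²(130° − 68°) = 0.3253 I₀ · cos²(62°) = 0.07169 I₀.
Ratio = 0.07169 / 0.09338 = 0.7678.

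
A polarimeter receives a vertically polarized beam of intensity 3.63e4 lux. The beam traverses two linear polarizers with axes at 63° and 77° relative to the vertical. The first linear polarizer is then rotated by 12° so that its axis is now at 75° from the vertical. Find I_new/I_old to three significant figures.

Before rotation:
By Malus's law, I₁ = I₀ cos²(63° − 0°) = I₀ cos²(63°) = 0.2061 I₀.
I₂ = I₁ cos²(77° − 63°) = 0.2061 I₀ · cos²(14°) = 0.194 I₀.
After rotation:
I₁ = I₀ cos²(75° − 0°) = I₀ cos²(75°) = 0.06699 I₀.
I₂ = I₁ cos²(77° − 75°) = 0.06699 I₀ · cos²(2°) = 0.06691 I₀.
Ratio = 0.06691 / 0.194 = 0.3448.

I_new/I_old ≈ 0.345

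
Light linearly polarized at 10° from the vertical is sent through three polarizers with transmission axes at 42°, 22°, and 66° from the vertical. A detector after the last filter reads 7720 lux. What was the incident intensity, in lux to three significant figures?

I₀ ≈ 2.35e4 lux

By Malus's law, I₁ = I₀ cos²(42° − 10°) = I₀ cos²(32°) = 0.7192 I₀.
I₂ = I₁ cos²(22° − 42°) = 0.7192 I₀ · cos²(20°) = 0.6351 I₀.
I₃ = I₂ cos²(66° − 22°) = 0.6351 I₀ · cos²(44°) = 0.3286 I₀.
So 7720 lux = 0.3286 I₀, giving I₀ = 7720/0.3286 = 2.349e+04 lux.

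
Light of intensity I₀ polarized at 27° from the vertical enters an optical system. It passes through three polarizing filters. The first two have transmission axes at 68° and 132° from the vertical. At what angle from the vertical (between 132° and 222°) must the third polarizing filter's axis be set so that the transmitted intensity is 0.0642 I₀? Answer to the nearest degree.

θ ≈ 172°

By Malus's law, I₁ = I₀ cos²(68° − 27°) = I₀ cos²(41°) = 0.5696 I₀.
I₂ = I₁ cos²(132° − 68°) = 0.5696 I₀ · cos²(64°) = 0.1095 I₀.
Need I₃/I₀ = 0.0642, so cos²(θ − 132°) = 0.0642 / 0.1095 = 0.5865.
θ − 132° = arccos(√0.5865) = 40.0°, giving θ ≈ 132 + 40.0 = 172.0°.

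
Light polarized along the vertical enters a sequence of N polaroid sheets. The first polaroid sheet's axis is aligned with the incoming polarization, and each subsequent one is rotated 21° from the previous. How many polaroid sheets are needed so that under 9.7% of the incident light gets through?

N = 18

First polarizer is aligned with the polarization: full transmission.
Each further stage multiplies by cos²(21°) = 0.8716.
After N polarizers: T = 0.8716^(N−1). Require T < 0.097 ⇒ N−1 > ln(0.097)/ln(0.8716) = 16.97, so N−1 ≥ 17 and N = 18.
Check: N=18 gives T = 0.09664 < 0.097; N=17 gives T = 0.1109.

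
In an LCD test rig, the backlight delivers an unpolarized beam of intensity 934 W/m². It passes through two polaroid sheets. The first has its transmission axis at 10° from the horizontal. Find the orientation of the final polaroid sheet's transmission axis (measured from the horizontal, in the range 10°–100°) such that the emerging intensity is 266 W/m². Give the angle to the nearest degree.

θ ≈ 51°

Unpolarized light through the first polarizer → I₁ = ½ I₀, now polarized at 10°.
Target fraction: 266 / 934 W/m² = 0.2848 of I₀.
Need I₂/I₀ = 0.2848, so cos²(θ − 10°) = 0.2848 / 0.5 = 0.5696.
θ − 10° = arccos(√0.5696) = 41.0°, giving θ ≈ 10 + 41.0 = 51.0°.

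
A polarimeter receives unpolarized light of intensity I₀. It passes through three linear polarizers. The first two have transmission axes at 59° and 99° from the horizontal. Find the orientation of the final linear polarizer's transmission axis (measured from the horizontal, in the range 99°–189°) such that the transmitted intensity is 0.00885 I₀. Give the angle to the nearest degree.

θ ≈ 179°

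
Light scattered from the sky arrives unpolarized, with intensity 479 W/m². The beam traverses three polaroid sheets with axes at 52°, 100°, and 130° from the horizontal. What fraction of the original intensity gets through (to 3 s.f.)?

I/I₀ ≈ 0.168

Unpolarized light through the first polarizer → I₁ = 479 W/m²/2 = 239.5 W/m², polarized at 52°.
I₂ = I₁ · cos²(48°) = 239.5 · 0.4477 = 107.2 W/m².
I₃ = I₂ · cos²(30°) = 107.2 · 0.75 = 80.42 W/m².
Transmitted fraction = 0.1679.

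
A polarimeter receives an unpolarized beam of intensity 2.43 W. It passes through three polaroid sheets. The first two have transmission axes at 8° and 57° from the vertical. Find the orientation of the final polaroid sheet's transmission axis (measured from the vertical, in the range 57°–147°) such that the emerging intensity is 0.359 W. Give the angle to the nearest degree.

θ ≈ 91°

Unpolarized light through the first polarizer → I₁ = ½ I₀, now polarized at 8°.
I₂ = I₁ cos²(57° − 8°) = 0.5 I₀ · cos²(49°) = 0.2152 I₀.
Target fraction: 0.359 / 2.43 W = 0.1477 of I₀.
Need I₃/I₀ = 0.1477, so cos²(θ − 57°) = 0.1477 / 0.2152 = 0.6865.
θ − 57° = arccos(√0.6865) = 34.1°, giving θ ≈ 57 + 34.1 = 91.1°.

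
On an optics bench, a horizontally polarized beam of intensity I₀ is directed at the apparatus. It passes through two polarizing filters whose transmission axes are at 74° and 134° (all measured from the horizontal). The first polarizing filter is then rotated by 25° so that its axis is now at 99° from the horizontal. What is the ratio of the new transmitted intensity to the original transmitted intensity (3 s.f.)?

Before rotation:
I₁ = I₀ cos²(74° − 0°) = I₀ cos²(74°) = 0.07598 I₀.
I₂ = I₁ cos²(134° − 74°) = 0.07598 I₀ · cos²(60°) = 0.01899 I₀.
After rotation:
I₁ = I₀ cos²(99° − 0°) = I₀ cos²(81°) = 0.02447 I₀.
I₂ = I₁ cos²(134° − 99°) = 0.02447 I₀ · cos²(35°) = 0.01642 I₀.
Ratio = 0.01642 / 0.01899 = 0.8645.

I_new/I_old ≈ 0.865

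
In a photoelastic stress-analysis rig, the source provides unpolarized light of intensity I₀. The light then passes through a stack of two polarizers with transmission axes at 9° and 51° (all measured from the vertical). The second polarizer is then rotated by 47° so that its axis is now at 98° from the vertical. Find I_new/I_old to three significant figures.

Before rotation:
Unpolarized light through the first polarizer → I₁ = ½ I₀, now polarized at 9°.
I₂ = I₁ cos²(51° − 9°) = 0.5 I₀ · cos²(42°) = 0.2761 I₀.
After rotation:
Unpolarized light through the first polarizer → I₁ = ½ I₀, now polarized at 9°.
I₂ = I₁ cos²(98° − 9°) = 0.5 I₀ · cos²(89°) = 0.0001523 I₀.
Ratio = 0.0001523 / 0.2761 = 0.0005515.

I_new/I_old ≈ 0.000552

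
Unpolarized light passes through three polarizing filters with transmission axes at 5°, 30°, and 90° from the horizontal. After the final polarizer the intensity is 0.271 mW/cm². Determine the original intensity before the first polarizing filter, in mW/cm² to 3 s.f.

I₀ ≈ 2.64 mW/cm²

Unpolarized light through the first polarizer → I₁ = ½ I₀, now polarized at 5°.
I₂ = I₁ cos²(30° − 5°) = 0.5 I₀ · cos²(25°) = 0.4107 I₀.
I₃ = I₂ cos²(90° − 30°) = 0.4107 I₀ · cos²(60°) = 0.1027 I₀.
So 0.271 mW/cm² = 0.1027 I₀, giving I₀ = 0.271/0.1027 = 2.639 mW/cm².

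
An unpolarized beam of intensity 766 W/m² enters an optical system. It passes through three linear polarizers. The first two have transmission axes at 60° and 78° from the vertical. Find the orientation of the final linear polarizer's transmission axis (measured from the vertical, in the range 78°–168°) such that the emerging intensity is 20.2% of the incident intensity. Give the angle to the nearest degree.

Unpolarized light through the first polarizer → I₁ = ½ I₀, now polarized at 60°.
I₂ = I₁ cos²(78° − 60°) = 0.5 I₀ · cos²(18°) = 0.4523 I₀.
Need I₃/I₀ = 0.202, so cos²(θ − 78°) = 0.202 / 0.4523 = 0.4467.
θ − 78° = arccos(√0.4467) = 48.1°, giving θ ≈ 78 + 48.1 = 126.1°.

θ ≈ 126°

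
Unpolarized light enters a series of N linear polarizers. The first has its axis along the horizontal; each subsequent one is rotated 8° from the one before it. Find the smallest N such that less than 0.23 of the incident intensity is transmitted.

First polarizer halves the unpolarized light: factor 1/2.
Each further stage multiplies by cos²(8°) = 0.9806.
After N polarizers: T = 0.5·0.9806^(N−1). Require T < 0.23 ⇒ N−1 > ln(0.23/0.5)/ln(0.9806) = 39.70, so N−1 ≥ 40 and N = 41.
Check: N=41 gives T = 0.2287 < 0.23; N=40 gives T = 0.2332.

N = 41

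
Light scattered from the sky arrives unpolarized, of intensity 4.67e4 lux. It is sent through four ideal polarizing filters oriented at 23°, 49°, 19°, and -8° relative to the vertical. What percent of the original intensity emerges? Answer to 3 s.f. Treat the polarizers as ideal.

≈ 24.0%

Unpolarized light through the first polarizer → I₁ = 4.67e4 lux/2 = 2.335e+04 lux, polarized at 23°.
I₂ = I₁ · cos²(26°) = 2.335e+04 · 0.8078 = 1.886e+04 lux.
I₃ = I₂ · cos²(30°) = 1.886e+04 · 0.75 = 1.415e+04 lux.
I₄ = I₃ · cos²(27°) = 1.415e+04 · 0.7939 = 1.123e+04 lux.
That is 24.05% of the incident intensity.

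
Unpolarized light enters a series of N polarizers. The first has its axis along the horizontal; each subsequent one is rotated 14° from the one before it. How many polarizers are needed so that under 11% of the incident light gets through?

N = 27

First polarizer halves the unpolarized light: factor 1/2.
Each further stage multiplies by cos²(14°) = 0.9415.
After N polarizers: T = 0.5·0.9415^(N−1). Require T < 0.11 ⇒ N−1 > ln(0.11/0.5)/ln(0.9415) = 25.11, so N−1 ≥ 26 and N = 27.
Check: N=27 gives T = 0.1042 < 0.11; N=26 gives T = 0.1107.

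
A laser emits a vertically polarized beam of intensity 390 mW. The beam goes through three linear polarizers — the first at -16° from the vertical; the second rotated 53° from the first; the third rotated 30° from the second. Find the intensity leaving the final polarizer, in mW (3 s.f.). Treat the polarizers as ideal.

I ≈ 97.9 mW

I₁ = 390 mW · cos²(16°) = 360.4 mW.
I₂ = I₁ · cos²(53°) = 360.4 · 0.3622 = 130.5 mW.
I₃ = I₂ · cos²(30°) = 130.5 · 0.75 = 97.89 mW.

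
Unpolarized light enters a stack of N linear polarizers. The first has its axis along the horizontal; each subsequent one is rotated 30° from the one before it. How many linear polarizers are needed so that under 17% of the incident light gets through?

N = 5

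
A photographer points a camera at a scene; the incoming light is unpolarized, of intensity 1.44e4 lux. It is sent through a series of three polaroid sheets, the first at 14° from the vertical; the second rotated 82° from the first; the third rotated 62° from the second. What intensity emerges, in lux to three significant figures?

Unpolarized light through the first polarizer → I₁ = 1.44e4 lux/2 = 7200 lux, polarized at 14°.
I₂ = I₁ · cos²(82°) = 7200 · 0.01937 = 139.5 lux.
I₃ = I₂ · cos²(62°) = 139.5 · 0.2204 = 30.74 lux.

I ≈ 30.7 lux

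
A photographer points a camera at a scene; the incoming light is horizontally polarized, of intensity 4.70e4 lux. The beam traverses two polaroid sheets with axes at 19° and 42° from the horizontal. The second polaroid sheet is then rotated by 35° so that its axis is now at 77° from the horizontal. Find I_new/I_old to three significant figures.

I_new/I_old ≈ 0.331

Before rotation:
By Malus's law, I₁ = I₀ cos²(19° − 0°) = I₀ cos²(19°) = 0.894 I₀.
I₂ = I₁ cos²(42° − 19°) = 0.894 I₀ · cos²(23°) = 0.7575 I₀.
After rotation:
I₁ = I₀ cos²(19° − 0°) = I₀ cos²(19°) = 0.894 I₀.
I₂ = I₁ cos²(77° − 19°) = 0.894 I₀ · cos²(58°) = 0.251 I₀.
Ratio = 0.251 / 0.7575 = 0.3314.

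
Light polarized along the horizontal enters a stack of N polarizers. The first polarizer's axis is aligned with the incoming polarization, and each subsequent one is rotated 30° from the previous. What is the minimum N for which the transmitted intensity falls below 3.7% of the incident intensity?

First polarizer is aligned with the polarization: full transmission.
Each further stage multiplies by cos²(30°) = 0.75.
After N polarizers: T = 0.75^(N−1). Require T < 0.037 ⇒ N−1 > ln(0.037)/ln(0.75) = 11.46, so N−1 ≥ 12 and N = 13.
Check: N=13 gives T = 0.03168 < 0.037; N=12 gives T = 0.04224.

N = 13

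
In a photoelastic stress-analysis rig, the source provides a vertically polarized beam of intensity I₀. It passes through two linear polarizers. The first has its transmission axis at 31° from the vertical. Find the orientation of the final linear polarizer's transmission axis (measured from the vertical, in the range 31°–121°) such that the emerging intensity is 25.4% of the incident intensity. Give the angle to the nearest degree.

θ ≈ 85°

I₁ = I₀ cos²(31° − 0°) = I₀ cos²(31°) = 0.7347 I₀.
Need I₂/I₀ = 0.254, so cos²(θ − 31°) = 0.254 / 0.7347 = 0.3457.
θ − 31° = arccos(√0.3457) = 54.0°, giving θ ≈ 31 + 54.0 = 85.0°.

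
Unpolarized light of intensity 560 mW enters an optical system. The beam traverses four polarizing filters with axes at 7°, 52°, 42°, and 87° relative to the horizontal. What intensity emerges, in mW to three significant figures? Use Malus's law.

Unpolarized light through the first polarizer → I₁ = 560 mW/2 = 280 mW, polarized at 7°.
I₂ = I₁ · cos²(45°) = 280 · 0.5 = 140 mW.
I₃ = I₂ · cos²(10°) = 140 · 0.9698 = 135.8 mW.
I₄ = I₃ · cos²(45°) = 135.8 · 0.5 = 67.89 mW.

I ≈ 67.9 mW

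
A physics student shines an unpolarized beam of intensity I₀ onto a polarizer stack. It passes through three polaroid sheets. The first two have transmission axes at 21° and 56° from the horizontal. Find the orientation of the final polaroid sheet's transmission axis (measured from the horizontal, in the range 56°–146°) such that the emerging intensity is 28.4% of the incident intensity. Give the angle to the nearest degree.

θ ≈ 79°

Unpolarized light through the first polarizer → I₁ = ½ I₀, now polarized at 21°.
I₂ = I₁ cos²(56° − 21°) = 0.5 I₀ · cos²(35°) = 0.3355 I₀.
Need I₃/I₀ = 0.284, so cos²(θ − 56°) = 0.284 / 0.3355 = 0.8465.
θ − 56° = arccos(√0.8465) = 23.1°, giving θ ≈ 56 + 23.1 = 79.1°.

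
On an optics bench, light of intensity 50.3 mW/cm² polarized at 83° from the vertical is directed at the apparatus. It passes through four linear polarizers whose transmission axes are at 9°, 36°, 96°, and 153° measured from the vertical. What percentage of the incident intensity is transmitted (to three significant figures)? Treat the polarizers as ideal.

By Malus's law, I₁ = 50.3 mW/cm² · cos²(74°) = 3.822 mW/cm².
I₂ = I₁ · cos²(27°) = 3.822 · 0.7939 = 3.034 mW/cm².
I₃ = I₂ · cos²(60°) = 3.034 · 0.25 = 0.7585 mW/cm².
I₄ = I₃ · cos²(57°) = 0.7585 · 0.2966 = 0.225 mW/cm².
That is 0.4473% of the incident intensity.

≈ 0.447%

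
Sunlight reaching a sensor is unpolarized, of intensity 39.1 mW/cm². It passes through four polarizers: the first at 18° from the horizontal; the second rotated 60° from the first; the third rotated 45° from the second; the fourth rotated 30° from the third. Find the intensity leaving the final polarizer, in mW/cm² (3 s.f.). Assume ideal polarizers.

Unpolarized light through the first polarizer → I₁ = 39.1 mW/cm²/2 = 19.55 mW/cm², polarized at 18°.
I₂ = I₁ · cos²(60°) = 19.55 · 0.25 = 4.888 mW/cm².
I₃ = I₂ · cos²(45°) = 4.888 · 0.5 = 2.444 mW/cm².
I₄ = I₃ · cos²(30°) = 2.444 · 0.75 = 1.833 mW/cm².

I ≈ 1.83 mW/cm²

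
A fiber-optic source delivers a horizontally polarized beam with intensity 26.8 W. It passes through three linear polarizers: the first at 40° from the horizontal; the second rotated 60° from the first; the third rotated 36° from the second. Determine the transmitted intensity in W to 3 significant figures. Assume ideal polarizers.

By Malus's law, I₁ = 26.8 W · cos²(40°) = 15.73 W.
I₂ = I₁ · cos²(60°) = 15.73 · 0.25 = 3.932 W.
I₃ = I₂ · cos²(36°) = 3.932 · 0.6545 = 2.573 W.

I ≈ 2.57 W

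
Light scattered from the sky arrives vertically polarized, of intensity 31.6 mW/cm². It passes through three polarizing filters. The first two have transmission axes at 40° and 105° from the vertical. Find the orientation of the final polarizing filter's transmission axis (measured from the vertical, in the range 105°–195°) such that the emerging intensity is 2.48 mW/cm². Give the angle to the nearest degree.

θ ≈ 135°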